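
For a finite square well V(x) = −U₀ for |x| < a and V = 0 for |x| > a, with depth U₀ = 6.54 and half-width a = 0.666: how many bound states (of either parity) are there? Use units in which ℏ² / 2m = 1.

N = 2

The dimensionless depth is z₀ = a√(2mU₀)/ℏ = 0.666 × √(6.540) = 1.703.
The even/odd transcendental equations gain one root per π/2 in z₀, giving N = 1 + ⌊2z₀/π⌋ = 1 + ⌊1.084⌋ = 2.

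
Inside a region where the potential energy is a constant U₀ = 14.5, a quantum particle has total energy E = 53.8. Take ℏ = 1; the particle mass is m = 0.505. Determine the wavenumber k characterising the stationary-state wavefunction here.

k = 6.30

With E > U₀ the solution is oscillatory, ψ ∝ e^{±ikx} with k = √(2m(E − U₀))/ℏ.
k = √(2 × 0.505 × 39.3) = 6.300.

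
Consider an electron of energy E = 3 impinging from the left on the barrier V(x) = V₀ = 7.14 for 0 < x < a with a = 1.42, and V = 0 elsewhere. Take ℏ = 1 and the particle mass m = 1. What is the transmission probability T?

Since E < V₀ the interior solution is evanescent with decay constant κ = √(2m(V₀ − E))/ℏ = 2.877.
κa = 4.086, sinh(κa) = 29.74.
The exact tunnelling result is T⁻¹ = 1 + V₀² sinh²(κa) / [4E(V₀ − E)] = 908.8, so T = 0.00110.

T = 0.00110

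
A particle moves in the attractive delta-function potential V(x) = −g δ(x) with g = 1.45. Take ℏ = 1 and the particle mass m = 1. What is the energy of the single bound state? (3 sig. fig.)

E = -1.05

The bound state is ψ(x) = √κ e^{−κ|x|}. The derivative jump ψ'(0⁺) − ψ'(0⁻) = −(2mg/ℏ²)ψ(0) fixes κ = mg/ℏ² = 1.450.
Then E = −ℏ²κ²/(2m) = −mg²/(2ℏ²) = -1.051.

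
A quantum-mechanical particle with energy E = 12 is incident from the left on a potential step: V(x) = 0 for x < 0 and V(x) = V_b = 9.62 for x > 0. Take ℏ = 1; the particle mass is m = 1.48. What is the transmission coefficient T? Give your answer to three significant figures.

On each side the TISE gives plane waves with k = √(2m(E − V))/ℏ: k₁ = √(2·1.48·12) = 5.960, k₂ = √(2·1.48·2.38) = 2.654.
Matching ψ and ψ′ at x = 0 gives r = (k₁ − k₂)/(k₁ + k₂), so R = r² = 0.1473 and T = 1 − R = 0.8527.

T = 0.853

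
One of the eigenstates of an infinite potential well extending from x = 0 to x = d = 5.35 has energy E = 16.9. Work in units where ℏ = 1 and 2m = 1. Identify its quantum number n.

n = 7

For an infinite well E_n = n²π²ℏ²/(2md²), so n = (d/πℏ)√(2mE).
n = (5.35/π) × √(2 × 0.5 × 16.9) = 7.001 → n = 7.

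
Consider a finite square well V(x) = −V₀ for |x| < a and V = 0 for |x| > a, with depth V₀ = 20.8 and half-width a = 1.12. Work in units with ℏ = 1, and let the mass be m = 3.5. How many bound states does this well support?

N = 9

Define the well-strength parameter z₀ = (a/ℏ)√(2mV₀) = 1.12 × √(2·3.5·20.8) = 13.51.
The even/odd transcendental equations gain one root per π/2 in z₀, giving N = 1 + ⌊2z₀/π⌋ = 1 + ⌊8.604⌋ = 9.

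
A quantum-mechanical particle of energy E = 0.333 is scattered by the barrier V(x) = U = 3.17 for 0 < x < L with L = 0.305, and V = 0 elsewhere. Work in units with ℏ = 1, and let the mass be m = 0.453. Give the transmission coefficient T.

T = 0.592

Since E < U the interior solution is evanescent with decay constant κ = √(2m(U − E))/ℏ = 1.603.
κL = 0.4890, sinh(κL) = 0.5087.
Matching ψ, ψ′ at both faces gives T = [1 + U² sinh²(κL) / (4E(U − E))]⁻¹ = 1/1.688 = 0.592.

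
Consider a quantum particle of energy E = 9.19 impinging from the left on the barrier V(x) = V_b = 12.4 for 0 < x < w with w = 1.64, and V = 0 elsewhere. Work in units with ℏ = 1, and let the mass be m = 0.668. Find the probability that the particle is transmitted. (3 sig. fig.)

E < V_b: inside the barrier ψ ∝ e^{±κx} with κ = √(2m(V_b − E))/ℏ = 2.071.
κw = 3.396, sinh(κw) = 14.91.
Matching ψ, ψ′ at both faces gives T = [1 + V_b² sinh²(κw) / (4E(V_b − E))]⁻¹ = 1/290.6 = 0.00344.

T = 0.00344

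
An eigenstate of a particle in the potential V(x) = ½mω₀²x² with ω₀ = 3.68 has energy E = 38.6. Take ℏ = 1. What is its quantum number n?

n = 10

E_n = ℏω₀(n + ½) ⇒ n = E/(ℏω₀) − ½ = 38.6/3.68 − 0.5 = 9.989 → n = 10.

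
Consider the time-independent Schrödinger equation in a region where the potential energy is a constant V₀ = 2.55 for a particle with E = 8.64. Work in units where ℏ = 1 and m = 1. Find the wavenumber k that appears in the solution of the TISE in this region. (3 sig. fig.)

With E > V₀ the solution is oscillatory, ψ ∝ e^{±ikx} with k = √(2m(E − V₀))/ℏ.
k = √(2 × 1 × 6.09) = 3.490.

k = 3.49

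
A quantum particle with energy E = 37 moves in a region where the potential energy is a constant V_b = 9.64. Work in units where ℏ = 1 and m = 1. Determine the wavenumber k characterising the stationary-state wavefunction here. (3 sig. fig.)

With E > V_b the solution is oscillatory, ψ ∝ e^{±ikx} with k = √(2m(E − V_b))/ℏ.
k = √(2 × 1 × 27.36) = 7.397.

k = 7.40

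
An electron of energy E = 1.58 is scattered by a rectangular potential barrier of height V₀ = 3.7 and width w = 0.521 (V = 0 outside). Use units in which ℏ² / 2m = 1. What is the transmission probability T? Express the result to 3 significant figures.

T = 0.585

Since E < V₀ the interior solution is evanescent with decay constant κ = √(2m(V₀ − E))/ℏ = 1.456.
κw = 0.7586, sinh(κw) = 0.8335.
Matching ψ, ψ′ at both faces gives T = [1 + V₀² sinh²(κw) / (4E(V₀ − E))]⁻¹ = 1/1.710 = 0.585.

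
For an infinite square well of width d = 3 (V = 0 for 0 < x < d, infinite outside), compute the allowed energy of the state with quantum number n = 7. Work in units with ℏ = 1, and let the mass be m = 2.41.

Requiring ψ(0) = ψ(d) = 0 quantises k = nπ/d, hence E_n = ℏ²k²/2m = n²π²ℏ²/(2md²).
E_7 = 7² × π² / (2 × 2.41 × 3²) = 11.15.

E = 11.1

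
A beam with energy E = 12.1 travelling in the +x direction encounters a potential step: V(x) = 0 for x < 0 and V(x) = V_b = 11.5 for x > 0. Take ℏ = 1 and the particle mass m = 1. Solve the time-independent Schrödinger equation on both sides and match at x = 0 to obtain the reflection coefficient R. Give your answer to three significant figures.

The wavenumbers are k₁ = √(2mE)/ℏ = 4.919 on the left and k₂ = √(2m(E − V_b))/ℏ = 1.095 on the right.
Matching ψ and ψ′ at x = 0 gives r = (k₁ − k₂)/(k₁ + k₂), so R = r² = 0.4042 and T = 1 − R = 0.5958.

R = 0.404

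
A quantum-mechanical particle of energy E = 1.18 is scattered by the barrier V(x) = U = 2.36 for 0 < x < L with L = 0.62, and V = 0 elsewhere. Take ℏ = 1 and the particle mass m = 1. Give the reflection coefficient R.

Since E < U the interior solution is evanescent with decay constant κ = √(2m(U − E))/ℏ = 1.536.
κL = 0.9525, sinh(κL) = 1.103.
The exact tunnelling result is T⁻¹ = 1 + U² sinh²(κL) / [4E(U − E)] = 2.217, so T = 0.451.
R = 1 − T = 0.549.

R = 0.549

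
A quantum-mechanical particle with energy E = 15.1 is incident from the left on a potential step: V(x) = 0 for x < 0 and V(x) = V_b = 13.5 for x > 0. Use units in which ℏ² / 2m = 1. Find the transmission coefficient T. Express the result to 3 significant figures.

T = 0.741

On each side the TISE gives plane waves with k = √(2m(E − V))/ℏ: k₁ = √(2·½·15.1) = 3.886, k₂ = √(2·½·1.6) = 1.265.
Matching ψ and ψ′ at x = 0 gives r = (k₁ − k₂)/(k₁ + k₂), so R = r² = 0.2589 and T = 1 − R = 0.7411.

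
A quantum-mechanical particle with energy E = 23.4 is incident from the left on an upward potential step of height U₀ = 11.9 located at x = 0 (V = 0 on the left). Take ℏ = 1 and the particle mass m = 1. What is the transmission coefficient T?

T = 0.969

The wavenumbers are k₁ = √(2mE)/ℏ = 6.841 on the left and k₂ = √(2m(E − U₀))/ℏ = 4.796 on the right.
Matching ψ and ψ′ at x = 0 gives r = (k₁ − k₂)/(k₁ + k₂), so R = r² = 0.03089 and T = 1 − R = 0.9691.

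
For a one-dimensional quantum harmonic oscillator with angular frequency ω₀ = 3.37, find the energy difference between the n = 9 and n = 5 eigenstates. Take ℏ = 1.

E_n = ℏω₀(n + ½), so ΔE = (9 − 5) ℏω₀ = 4 × 3.37 = 13.48.

ΔE = 13.5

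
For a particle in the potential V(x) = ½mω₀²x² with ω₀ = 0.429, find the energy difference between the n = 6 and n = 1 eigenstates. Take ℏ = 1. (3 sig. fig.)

ΔE = 2.15

E_n = ℏω₀(n + ½), so ΔE = (6 − 1) ℏω₀ = 5 × 0.429 = 2.145.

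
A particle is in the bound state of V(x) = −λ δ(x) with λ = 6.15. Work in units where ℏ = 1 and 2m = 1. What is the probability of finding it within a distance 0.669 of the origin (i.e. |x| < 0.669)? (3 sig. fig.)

P = 0.984

The normalised bound state is ψ = √κ e^{−κ|x|} with κ = mλ/ℏ² = 3.075.
P(|x| < d) = ∫_{−d}^{d} κ e^{−2κ|x|} dx = 1 − e^{−2κd} = 1 − e^{−4.114} = 0.9837.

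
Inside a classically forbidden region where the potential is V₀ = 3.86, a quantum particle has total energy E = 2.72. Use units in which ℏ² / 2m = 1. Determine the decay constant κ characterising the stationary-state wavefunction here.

κ = 1.07

Since E < V₀ the TISE in this region is ψ'' = κ²ψ with κ = √(2m(V₀ − E))/ℏ.
κ = √(2 × 0.5 × 1.14) = 1.068.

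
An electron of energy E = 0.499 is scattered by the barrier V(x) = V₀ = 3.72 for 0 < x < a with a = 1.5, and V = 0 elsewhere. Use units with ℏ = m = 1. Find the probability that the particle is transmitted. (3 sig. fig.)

Since E < V₀ the interior solution is evanescent with decay constant κ = √(2m(V₀ − E))/ℏ = 2.538.
κa = 3.807, sinh(κa) = 22.50.
The exact tunnelling result is T⁻¹ = 1 + V₀² sinh²(κa) / [4E(V₀ − E)] = 1091, so T = 0.000917.

T = 0.000917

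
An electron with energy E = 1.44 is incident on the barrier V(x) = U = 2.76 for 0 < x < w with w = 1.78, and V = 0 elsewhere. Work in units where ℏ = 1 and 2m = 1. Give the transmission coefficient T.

Since E < U the interior solution is evanescent with decay constant κ = √(2m(U − E))/ℏ = 1.149.
κw = 2.045, sinh(κw) = 3.800.
Matching ψ, ψ′ at both faces gives T = [1 + U² sinh²(κw) / (4E(U − E))]⁻¹ = 1/15.47 = 0.0646.

T = 0.0646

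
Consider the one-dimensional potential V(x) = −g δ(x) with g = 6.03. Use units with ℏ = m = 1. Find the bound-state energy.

For x ≠ 0 the bound state is ψ ∝ e^{−κ|x|}; integrating the TISE across the delta gives the cusp condition 2κ = 2mg/ℏ², so κ = 6.030.
Then E = −ℏ²κ²/(2m) = −mg²/(2ℏ²) = -18.18.

E = -18.2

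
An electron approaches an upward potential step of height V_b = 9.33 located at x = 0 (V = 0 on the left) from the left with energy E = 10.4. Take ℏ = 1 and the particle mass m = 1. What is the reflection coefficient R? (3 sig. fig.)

On each side the TISE gives plane waves with k = √(2m(E − V))/ℏ: k₁ = √(2·1·10.4) = 4.561, k₂ = √(2·1·1.07) = 1.463.
Continuity of ψ and ψ′ at the step yields the reflection amplitude r = (k₁ − k₂)/(k₁ + k₂) = 0.5143; thus R = |r|² = 0.2645, T = 0.7355.

R = 0.264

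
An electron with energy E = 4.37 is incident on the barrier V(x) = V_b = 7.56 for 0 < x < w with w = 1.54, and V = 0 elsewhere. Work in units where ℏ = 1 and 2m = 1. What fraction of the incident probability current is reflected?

Since E < V_b the interior solution is evanescent with decay constant κ = √(2m(V_b − E))/ℏ = 1.786.
κw = 2.751, sinh(κw) = 7.793.
The exact tunnelling result is T⁻¹ = 1 + V_b² sinh²(κw) / [4E(V_b − E)] = 63.26, so T = 0.0158.
R = 1 − T = 0.984.

R = 0.984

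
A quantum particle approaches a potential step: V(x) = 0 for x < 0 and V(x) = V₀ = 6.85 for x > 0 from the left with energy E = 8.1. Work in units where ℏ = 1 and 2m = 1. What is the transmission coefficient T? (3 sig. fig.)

T = 0.810

On each side the TISE gives plane waves with k = √(2m(E − V))/ℏ: k₁ = √(2·½·8.1) = 2.846, k₂ = √(2·½·1.25) = 1.118.
Matching ψ and ψ′ at x = 0 gives r = (k₁ − k₂)/(k₁ + k₂), so R = r² = 0.1900 and T = 1 − R = 0.8100.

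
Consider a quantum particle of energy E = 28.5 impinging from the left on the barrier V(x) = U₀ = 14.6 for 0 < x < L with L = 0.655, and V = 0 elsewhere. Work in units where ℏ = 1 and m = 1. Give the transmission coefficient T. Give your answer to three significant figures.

T = 0.987

Above the barrier the interior wavenumber is k₂ = √(2m(E − U₀))/ℏ = 5.273, giving phase k₂L = 3.454.
Matching at both interfaces gives T⁻¹ = 1 + U₀² sin²(k₂L) / [4E(E − U₀)] = 1.013, hence T = 0.987.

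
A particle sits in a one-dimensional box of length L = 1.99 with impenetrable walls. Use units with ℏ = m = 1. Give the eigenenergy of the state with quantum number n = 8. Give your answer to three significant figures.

E = 79.8

The infinite-well eigenfunctions ψ_n = √(2/L) sin(nπx/L) vanish at both walls, giving E_n = n²π²ℏ²/(2mL²).
E_8 = 8² × π² / (2 × 1 × 1.99²) = 79.75.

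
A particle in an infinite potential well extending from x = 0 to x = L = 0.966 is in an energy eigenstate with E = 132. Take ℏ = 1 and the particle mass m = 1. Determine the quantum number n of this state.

From E_n = n²π²ℏ²/(2mL²) invert to n = √(2mL²E)/(πℏ).
n = (0.966/π) × √(2 × 1 × 132) = 4.996 → n = 5.

n = 5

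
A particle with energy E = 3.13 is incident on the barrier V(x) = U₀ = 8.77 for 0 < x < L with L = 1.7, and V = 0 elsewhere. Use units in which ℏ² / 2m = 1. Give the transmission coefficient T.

E < U₀: inside the barrier ψ ∝ e^{±κx} with κ = √(2m(U₀ − E))/ℏ = 2.375.
κL = 4.037, sinh(κL) = 28.33.
The exact tunnelling result is T⁻¹ = 1 + U₀² sinh²(κL) / [4E(U₀ − E)] = 875.0, so T = 0.00114.

T = 0.00114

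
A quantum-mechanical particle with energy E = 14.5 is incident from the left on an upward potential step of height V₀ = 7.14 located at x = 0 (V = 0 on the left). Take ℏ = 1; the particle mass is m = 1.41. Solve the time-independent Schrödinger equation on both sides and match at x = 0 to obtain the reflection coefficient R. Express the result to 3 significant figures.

On each side the TISE gives plane waves with k = √(2m(E − V))/ℏ: k₁ = √(2·1.41·14.5) = 6.395, k₂ = √(2·1.41·7.36) = 4.556.
Matching ψ and ψ′ at x = 0 gives r = (k₁ − k₂)/(k₁ + k₂), so R = r² = 0.02820 and T = 1 − R = 0.9718.

R = 0.0282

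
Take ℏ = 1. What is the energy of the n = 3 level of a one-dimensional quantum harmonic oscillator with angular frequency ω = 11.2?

E = 39.2

The oscillator eigenvalues are E_n = ℏω(n + ½), so E_3 = 11.2 × 3.5 = 39.20.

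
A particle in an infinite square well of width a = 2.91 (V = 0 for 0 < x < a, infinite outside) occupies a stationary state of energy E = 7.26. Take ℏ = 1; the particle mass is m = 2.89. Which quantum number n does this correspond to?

n = 6

From E_n = n²π²ℏ²/(2ma²) invert to n = √(2ma²E)/(πℏ).
n = (2.91/π) × √(2 × 2.89 × 7.26) = 6.000 → n = 6.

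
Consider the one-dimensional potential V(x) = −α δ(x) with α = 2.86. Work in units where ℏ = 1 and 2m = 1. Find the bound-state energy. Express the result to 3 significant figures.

The bound state is ψ(x) = √κ e^{−κ|x|}. The derivative jump ψ'(0⁺) − ψ'(0⁻) = −(2mα/ℏ²)ψ(0) fixes κ = mα/ℏ² = 1.430.
Then E = −ℏ²κ²/(2m) = −mα²/(2ℏ²) = -2.045.

E = -2.04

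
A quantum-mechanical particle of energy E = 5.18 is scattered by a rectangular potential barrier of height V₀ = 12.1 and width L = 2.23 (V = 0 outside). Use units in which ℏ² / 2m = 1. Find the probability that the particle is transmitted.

T = 0.0000315

E < V₀: inside the barrier ψ ∝ e^{±κx} with κ = √(2m(V₀ − E))/ℏ = 2.631.
κL = 5.866, sinh(κL) = 176.5.
Matching ψ, ψ′ at both faces gives T = [1 + V₀² sinh²(κL) / (4E(V₀ − E))]⁻¹ = 1/31790 = 0.0000315.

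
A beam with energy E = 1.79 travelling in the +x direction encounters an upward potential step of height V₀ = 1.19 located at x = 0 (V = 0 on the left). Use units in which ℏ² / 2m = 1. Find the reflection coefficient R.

R = 0.0711

On each side the TISE gives plane waves with k = √(2m(E − V))/ℏ: k₁ = √(2·½·1.79) = 1.338, k₂ = √(2·½·0.6) = 0.7746.
Continuity of ψ and ψ′ at the step yields the reflection amplitude r = (k₁ − k₂)/(k₁ + k₂) = 0.2667; thus R = |r|² = 0.07111, T = 0.9289.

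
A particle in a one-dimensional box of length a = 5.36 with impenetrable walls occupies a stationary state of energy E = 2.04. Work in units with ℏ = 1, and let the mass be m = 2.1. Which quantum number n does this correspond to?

n = 5

For an infinite well E_n = n²π²ℏ²/(2ma²), so n = (a/πℏ)√(2mE).
n = (5.36/π) × √(2 × 2.1 × 2.04) = 4.994 → n = 5.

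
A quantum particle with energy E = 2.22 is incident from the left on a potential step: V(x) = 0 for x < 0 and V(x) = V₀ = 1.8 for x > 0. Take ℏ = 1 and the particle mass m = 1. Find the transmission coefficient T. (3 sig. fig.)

T = 0.845

On each side the TISE gives plane waves with k = √(2m(E − V))/ℏ: k₁ = √(2·1·2.22) = 2.107, k₂ = √(2·1·0.42) = 0.9165.
Matching ψ and ψ′ at x = 0 gives r = (k₁ − k₂)/(k₁ + k₂), so R = r² = 0.1551 and T = 1 − R = 0.8449.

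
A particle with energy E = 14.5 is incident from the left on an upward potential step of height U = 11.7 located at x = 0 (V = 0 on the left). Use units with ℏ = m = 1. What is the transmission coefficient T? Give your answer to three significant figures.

T = 0.848

The wavenumbers are k₁ = √(2mE)/ℏ = 5.385 on the left and k₂ = √(2m(E − U))/ℏ = 2.366 on the right.
Matching ψ and ψ′ at x = 0 gives r = (k₁ − k₂)/(k₁ + k₂), so R = r² = 0.1517 and T = 1 − R = 0.8483.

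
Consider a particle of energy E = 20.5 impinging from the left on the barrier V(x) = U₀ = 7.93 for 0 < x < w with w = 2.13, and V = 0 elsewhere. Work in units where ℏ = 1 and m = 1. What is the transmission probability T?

T = 0.948

Above the barrier the interior wavenumber is k₂ = √(2m(E − U₀))/ℏ = 5.014, giving phase k₂w = 10.68.
Matching at both interfaces gives T⁻¹ = 1 + U₀² sin²(k₂w) / [4E(E − U₀)] = 1.055, hence T = 0.948.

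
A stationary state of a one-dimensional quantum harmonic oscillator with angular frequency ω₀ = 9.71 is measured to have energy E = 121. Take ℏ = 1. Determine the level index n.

Invert E_n = (n + ½)ℏω₀: n = E/ℏω₀ − ½ = 11.961, so n = 12.

n = 12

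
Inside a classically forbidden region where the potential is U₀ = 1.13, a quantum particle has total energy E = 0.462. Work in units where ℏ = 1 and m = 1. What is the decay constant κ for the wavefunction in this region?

Since E < U₀ the TISE in this region is ψ'' = κ²ψ with κ = √(2m(U₀ − E))/ℏ.
κ = √(2 × 1 × 0.668) = 1.156.

κ = 1.16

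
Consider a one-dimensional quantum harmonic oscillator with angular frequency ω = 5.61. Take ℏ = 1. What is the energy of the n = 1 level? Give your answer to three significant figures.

E = 8.42

The oscillator eigenvalues are E_n = ℏω(n + ½), so E_1 = 5.61 × 1.5 = 8.415.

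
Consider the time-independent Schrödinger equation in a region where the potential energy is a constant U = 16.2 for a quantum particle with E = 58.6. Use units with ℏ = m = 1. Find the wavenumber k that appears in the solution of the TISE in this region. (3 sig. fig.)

With E > U the solution is oscillatory, ψ ∝ e^{±ikx} with k = √(2m(E − U))/ℏ.
k = √(2 × 1 × 42.4) = 9.209.

k = 9.21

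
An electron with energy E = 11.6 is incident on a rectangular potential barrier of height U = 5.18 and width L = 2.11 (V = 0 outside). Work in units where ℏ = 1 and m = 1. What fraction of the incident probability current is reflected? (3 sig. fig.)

R = 0.0763

Above the barrier the interior wavenumber is k₂ = √(2m(E − U))/ℏ = 3.583, giving phase k₂L = 7.561.
Matching at both interfaces gives T⁻¹ = 1 + U² sin²(k₂L) / [4E(E − U)] = 1.083, hence T = 0.924.
R = 1 − T = 0.0763.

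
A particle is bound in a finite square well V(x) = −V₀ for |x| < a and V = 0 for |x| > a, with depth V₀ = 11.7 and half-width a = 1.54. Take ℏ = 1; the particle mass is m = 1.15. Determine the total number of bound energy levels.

N = 6

The dimensionless depth is z₀ = a√(2mV₀)/ℏ = 1.54 × √(26.91) = 7.989.
The even/odd transcendental equations gain one root per π/2 in z₀, giving N = 1 + ⌊2z₀/π⌋ = 1 + ⌊5.086⌋ = 6.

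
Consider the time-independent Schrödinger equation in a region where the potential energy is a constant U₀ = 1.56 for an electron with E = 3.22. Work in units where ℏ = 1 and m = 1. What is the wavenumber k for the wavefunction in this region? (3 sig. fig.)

k = 1.82

With E > U₀ the solution is oscillatory, ψ ∝ e^{±ikx} with k = √(2m(E − U₀))/ℏ.
k = √(2 × 1 × 1.66) = 1.822.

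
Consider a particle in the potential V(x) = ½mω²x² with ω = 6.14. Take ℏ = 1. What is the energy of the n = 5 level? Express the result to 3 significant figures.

The oscillator eigenvalues are E_n = ℏω(n + ½), so E_5 = 6.14 × 5.5 = 33.77.

E = 33.8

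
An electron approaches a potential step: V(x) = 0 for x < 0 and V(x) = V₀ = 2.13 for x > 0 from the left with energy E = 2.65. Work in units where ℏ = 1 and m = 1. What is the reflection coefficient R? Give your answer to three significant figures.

R = 0.149

On each side the TISE gives plane waves with k = √(2m(E − V))/ℏ: k₁ = √(2·1·2.65) = 2.302, k₂ = √(2·1·0.52) = 1.020.
Matching ψ and ψ′ at x = 0 gives r = (k₁ − k₂)/(k₁ + k₂), so R = r² = 0.1490 and T = 1 − R = 0.8510.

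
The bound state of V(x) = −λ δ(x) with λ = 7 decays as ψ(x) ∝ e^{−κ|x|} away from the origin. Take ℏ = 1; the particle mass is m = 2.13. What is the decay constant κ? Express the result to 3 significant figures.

κ = 14.9

Integrating the TISE across x = 0 gives the cusp condition ψ'(0⁺) − ψ'(0⁻) = −(2mλ/ℏ²)ψ(0).
With ψ ∝ e^{−κ|x|} this yields −2κ = −2mλ/ℏ², so κ = mλ/ℏ² = 14.91.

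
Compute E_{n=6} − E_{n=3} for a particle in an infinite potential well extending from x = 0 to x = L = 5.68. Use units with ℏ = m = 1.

E_n = n²π²ℏ²/(2mL²), so ΔE = (6² − 3²) π²ℏ²/(2mL²).
ΔE = 27 × π² / (2 × 1 × 5.68²) = 4.130.

ΔE = 4.13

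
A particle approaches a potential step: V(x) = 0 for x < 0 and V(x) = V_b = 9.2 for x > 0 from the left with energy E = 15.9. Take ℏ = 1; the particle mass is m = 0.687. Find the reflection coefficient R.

The wavenumbers are k₁ = √(2mE)/ℏ = 4.674 on the left and k₂ = √(2m(E − V_b))/ℏ = 3.034 on the right.
Matching ψ and ψ′ at x = 0 gives r = (k₁ − k₂)/(k₁ + k₂), so R = r² = 0.04526 and T = 1 − R = 0.9547.

R = 0.0453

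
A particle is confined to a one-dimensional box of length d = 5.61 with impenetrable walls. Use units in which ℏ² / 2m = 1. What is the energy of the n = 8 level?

The infinite-well eigenfunctions ψ_n = √(2/d) sin(nπx/d) vanish at both walls, giving E_n = n²π²ℏ²/(2md²).
E_8 = 8² × π² / (2 × 0.5 × 5.61²) = 20.07.

E = 20.1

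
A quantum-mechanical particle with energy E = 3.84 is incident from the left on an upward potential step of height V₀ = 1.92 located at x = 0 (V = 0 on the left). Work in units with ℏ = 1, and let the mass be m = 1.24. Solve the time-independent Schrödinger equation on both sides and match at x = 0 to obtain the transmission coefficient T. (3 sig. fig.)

T = 0.971

The wavenumbers are k₁ = √(2mE)/ℏ = 3.086 on the left and k₂ = √(2m(E − V₀))/ℏ = 2.182 on the right.
Matching ψ and ψ′ at x = 0 gives r = (k₁ − k₂)/(k₁ + k₂), so R = r² = 0.02944 and T = 1 − R = 0.9706.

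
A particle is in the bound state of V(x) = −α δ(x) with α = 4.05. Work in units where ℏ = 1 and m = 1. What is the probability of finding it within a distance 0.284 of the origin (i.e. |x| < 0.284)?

The normalised bound state is ψ = √κ e^{−κ|x|} with κ = mα/ℏ² = 4.050.
P(|x| < d) = ∫_{−d}^{d} κ e^{−2κ|x|} dx = 1 − e^{−2κd} = 1 − e^{−2.300} = 0.8998.

P = 0.900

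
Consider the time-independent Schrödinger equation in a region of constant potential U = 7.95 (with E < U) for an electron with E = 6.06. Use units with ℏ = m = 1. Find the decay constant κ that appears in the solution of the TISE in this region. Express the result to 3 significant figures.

Since E < U the TISE in this region is ψ'' = κ²ψ with κ = √(2m(U − E))/ℏ.
κ = √(2 × 1 × 1.89) = 1.944.

κ = 1.94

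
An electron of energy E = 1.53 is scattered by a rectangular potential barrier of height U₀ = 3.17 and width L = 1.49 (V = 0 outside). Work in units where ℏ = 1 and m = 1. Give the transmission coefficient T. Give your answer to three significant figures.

T = 0.0179

Since E < U₀ the interior solution is evanescent with decay constant κ = √(2m(U₀ − E))/ℏ = 1.811.
κL = 2.699, sinh(κL) = 7.395.
The exact tunnelling result is T⁻¹ = 1 + U₀² sinh²(κL) / [4E(U₀ − E)] = 55.75, so T = 0.0179.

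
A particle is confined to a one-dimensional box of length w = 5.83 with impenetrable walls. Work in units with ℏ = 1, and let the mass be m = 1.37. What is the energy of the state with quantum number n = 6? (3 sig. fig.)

E = 3.82

Requiring ψ(0) = ψ(w) = 0 quantises k = nπ/w, hence E_n = ℏ²k²/2m = n²π²ℏ²/(2mw²).
E_6 = 6² × π² / (2 × 1.37 × 5.83²) = 3.815.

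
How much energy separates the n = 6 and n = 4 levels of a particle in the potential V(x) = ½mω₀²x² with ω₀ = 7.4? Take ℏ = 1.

E_n = ℏω₀(n + ½), so ΔE = (6 − 4) ℏω₀ = 2 × 7.4 = 14.80.

ΔE = 14.8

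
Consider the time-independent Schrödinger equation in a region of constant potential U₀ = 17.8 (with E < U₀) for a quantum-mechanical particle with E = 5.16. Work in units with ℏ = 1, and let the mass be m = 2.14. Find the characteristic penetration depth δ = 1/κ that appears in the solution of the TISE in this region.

δ = 0.136

Since E < U₀ the TISE in this region is ψ'' = κ²ψ with κ = √(2m(U₀ − E))/ℏ.
κ = √(2 × 2.14 × 12.64) = 7.355. The penetration depth is δ = 1/κ = 0.136.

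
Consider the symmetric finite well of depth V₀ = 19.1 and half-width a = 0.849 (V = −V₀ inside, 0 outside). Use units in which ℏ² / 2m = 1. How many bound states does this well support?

The dimensionless depth is z₀ = a√(2mV₀)/ℏ = 0.849 × √(19.10) = 3.710.
The even/odd transcendental equations gain one root per π/2 in z₀, giving N = 1 + ⌊2z₀/π⌋ = 1 + ⌊2.362⌋ = 3.

N = 3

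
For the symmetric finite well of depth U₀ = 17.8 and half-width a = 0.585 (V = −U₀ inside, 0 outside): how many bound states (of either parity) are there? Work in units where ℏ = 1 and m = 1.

N = 3

Define the well-strength parameter z₀ = (a/ℏ)√(2mU₀) = 0.585 × √(2·1·17.8) = 3.490.
A new bound state (alternating even/odd) appears each time z₀ passes a multiple of π/2, so N = ⌊2z₀/π⌋ + 1 = ⌊2.222⌋ + 1 = 3.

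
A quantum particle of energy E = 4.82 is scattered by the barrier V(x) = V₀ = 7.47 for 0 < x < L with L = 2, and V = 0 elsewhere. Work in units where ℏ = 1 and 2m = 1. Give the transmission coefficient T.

Since E < V₀ the interior solution is evanescent with decay constant κ = √(2m(V₀ − E))/ℏ = 1.628.
κL = 3.256, sinh(κL) = 12.95.
Matching ψ, ψ′ at both faces gives T = [1 + V₀² sinh²(κL) / (4E(V₀ − E))]⁻¹ = 1/184.2 = 0.00543.

T = 0.00543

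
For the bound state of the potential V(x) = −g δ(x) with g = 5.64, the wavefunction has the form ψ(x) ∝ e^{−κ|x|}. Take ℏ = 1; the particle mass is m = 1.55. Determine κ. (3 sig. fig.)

Integrating the TISE across x = 0 gives the cusp condition ψ'(0⁺) − ψ'(0⁻) = −(2mg/ℏ²)ψ(0).
With ψ ∝ e^{−κ|x|} this yields −2κ = −2mg/ℏ², so κ = mg/ℏ² = 8.742.

κ = 8.74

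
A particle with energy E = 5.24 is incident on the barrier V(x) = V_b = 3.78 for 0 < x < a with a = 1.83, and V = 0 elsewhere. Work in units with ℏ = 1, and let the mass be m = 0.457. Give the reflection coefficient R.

R = 0.255

Above the barrier the interior wavenumber is k₂ = √(2m(E − V_b))/ℏ = 1.155, giving phase k₂a = 2.114.
T = [1 + V_b² sin²(k₂a) / (4E(E − V_b))]⁻¹ = 1/1.342 = 0.745.
R = 1 − T = 0.255.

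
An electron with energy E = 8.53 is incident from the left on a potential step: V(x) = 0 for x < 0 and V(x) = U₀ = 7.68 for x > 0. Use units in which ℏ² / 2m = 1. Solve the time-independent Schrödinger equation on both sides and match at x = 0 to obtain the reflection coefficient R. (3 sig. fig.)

R = 0.271

The wavenumbers are k₁ = √(2mE)/ℏ = 2.921 on the left and k₂ = √(2m(E − U₀))/ℏ = 0.9220 on the right.
Continuity of ψ and ψ′ at the step yields the reflection amplitude r = (k₁ − k₂)/(k₁ + k₂) = 0.5201; thus R = |r|² = 0.2705, T = 0.7295.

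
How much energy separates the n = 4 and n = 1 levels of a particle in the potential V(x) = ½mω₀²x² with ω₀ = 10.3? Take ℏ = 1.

E_n = ℏω₀(n + ½), so ΔE = (4 − 1) ℏω₀ = 3 × 10.3 = 30.90.

ΔE = 30.9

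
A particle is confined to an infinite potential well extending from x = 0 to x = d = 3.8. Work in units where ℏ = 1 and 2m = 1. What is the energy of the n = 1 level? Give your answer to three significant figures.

Requiring ψ(0) = ψ(d) = 0 quantises k = nπ/d, hence E_n = ℏ²k²/2m = n²π²ℏ²/(2md²).
E_1 = 1² × π² / (2 × 0.5 × 3.8²) = 0.6835.

E = 0.683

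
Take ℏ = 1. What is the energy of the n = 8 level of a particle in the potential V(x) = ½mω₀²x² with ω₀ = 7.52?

The oscillator eigenvalues are E_n = ℏω₀(n + ½), so E_8 = 7.52 × 8.5 = 63.92.

E = 63.9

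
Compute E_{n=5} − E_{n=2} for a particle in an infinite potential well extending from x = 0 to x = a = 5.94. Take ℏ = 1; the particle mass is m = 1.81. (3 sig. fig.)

ΔE = 1.62

E_n = n²π²ℏ²/(2ma²), so ΔE = (5² − 2²) π²ℏ²/(2ma²).
ΔE = 21 × π² / (2 × 1.81 × 5.94²) = 1.623.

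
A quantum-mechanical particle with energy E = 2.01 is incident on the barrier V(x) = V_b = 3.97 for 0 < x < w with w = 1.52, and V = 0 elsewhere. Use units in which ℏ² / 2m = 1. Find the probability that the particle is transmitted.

T = 0.0551

Since E < V_b the interior solution is evanescent with decay constant κ = √(2m(V_b − E))/ℏ = 1.400.
κw = 2.128, sinh(κw) = 4.139.
Matching ψ, ψ′ at both faces gives T = [1 + V_b² sinh²(κw) / (4E(V_b − E))]⁻¹ = 1/18.14 = 0.0551.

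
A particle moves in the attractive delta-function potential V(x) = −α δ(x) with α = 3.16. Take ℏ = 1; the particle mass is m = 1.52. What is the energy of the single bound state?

The bound state is ψ(x) = √κ e^{−κ|x|}. The derivative jump ψ'(0⁺) − ψ'(0⁻) = −(2mα/ℏ²)ψ(0) fixes κ = mα/ℏ² = 4.803.
Then E = −ℏ²κ²/(2m) = −mα²/(2ℏ²) = -7.589.

E = -7.59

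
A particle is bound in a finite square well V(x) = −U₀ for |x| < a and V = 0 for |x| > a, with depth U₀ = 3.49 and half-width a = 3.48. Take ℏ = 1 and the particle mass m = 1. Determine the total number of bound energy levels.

N = 6

The dimensionless depth is z₀ = a√(2mU₀)/ℏ = 3.48 × √(6.980) = 9.194.
A new bound state (alternating even/odd) appears each time z₀ passes a multiple of π/2, so N = ⌊2z₀/π⌋ + 1 = ⌊5.853⌋ + 1 = 6.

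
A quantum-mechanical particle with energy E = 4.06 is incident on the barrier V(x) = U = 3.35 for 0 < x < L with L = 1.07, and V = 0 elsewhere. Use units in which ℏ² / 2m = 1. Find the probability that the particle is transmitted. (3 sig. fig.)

Above the barrier the interior wavenumber is k₂ = √(2m(E − U))/ℏ = 0.8426, giving phase k₂L = 0.9016.
T = [1 + U² sin²(k₂L) / (4E(E − U))]⁻¹ = 1/1.599 = 0.625.

T = 0.625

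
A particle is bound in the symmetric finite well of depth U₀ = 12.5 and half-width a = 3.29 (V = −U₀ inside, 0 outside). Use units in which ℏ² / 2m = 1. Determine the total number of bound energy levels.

Define the well-strength parameter z₀ = (a/ℏ)√(2mU₀) = 3.29 × √(2·0.5·12.5) = 11.63.
A new bound state (alternating even/odd) appears each time z₀ passes a multiple of π/2, so N = ⌊2z₀/π⌋ + 1 = ⌊7.405⌋ + 1 = 8.

N = 8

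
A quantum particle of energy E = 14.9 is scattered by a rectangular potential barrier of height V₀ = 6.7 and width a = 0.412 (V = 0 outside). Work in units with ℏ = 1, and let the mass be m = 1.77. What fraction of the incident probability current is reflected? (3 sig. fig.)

E > V₀: inside the barrier k₂ = √(2m(E − V₀))/ℏ = 5.388, k₂a = 2.220.
Matching at both interfaces gives T⁻¹ = 1 + V₀² sin²(k₂a) / [4E(E − V₀)] = 1.058, hence T = 0.945.
R = 1 − T = 0.0551.

R = 0.0551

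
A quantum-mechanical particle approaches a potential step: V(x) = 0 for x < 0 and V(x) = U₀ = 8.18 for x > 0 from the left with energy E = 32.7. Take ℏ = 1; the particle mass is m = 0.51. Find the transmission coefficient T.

The wavenumbers are k₁ = √(2mE)/ℏ = 5.775 on the left and k₂ = √(2m(E − U₀))/ℏ = 5.001 on the right.
Continuity of ψ and ψ′ at the step yields the reflection amplitude r = (k₁ − k₂)/(k₁ + k₂) = 0.07185; thus R = |r|² = 0.005162, T = 0.9948.

T = 0.995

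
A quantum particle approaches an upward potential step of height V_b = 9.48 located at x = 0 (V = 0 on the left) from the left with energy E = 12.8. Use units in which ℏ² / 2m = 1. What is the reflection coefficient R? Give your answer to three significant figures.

R = 0.106

The wavenumbers are k₁ = √(2mE)/ℏ = 3.578 on the left and k₂ = √(2m(E − V_b))/ℏ = 1.822 on the right.
Continuity of ψ and ψ′ at the step yields the reflection amplitude r = (k₁ − k₂)/(k₁ + k₂) = 0.3251; thus R = |r|² = 0.1057, T = 0.8943.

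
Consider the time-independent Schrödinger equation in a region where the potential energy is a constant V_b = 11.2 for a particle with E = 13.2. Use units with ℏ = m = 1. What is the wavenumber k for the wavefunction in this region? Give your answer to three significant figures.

With E > V_b the solution is oscillatory, ψ ∝ e^{±ikx} with k = √(2m(E − V_b))/ℏ.
k = √(2 × 1 × 2) = 2.000.

k = 2.00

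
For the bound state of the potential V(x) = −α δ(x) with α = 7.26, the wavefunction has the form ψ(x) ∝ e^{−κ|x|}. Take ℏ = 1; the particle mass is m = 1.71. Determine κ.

κ = 12.4

Integrate −(ℏ²/2m)ψ'' − αδ(x)ψ = Eψ from −ε to +ε: the ψ'' term gives ψ'(0⁺) − ψ'(0⁻) and the δ term gives −(2mα/ℏ²)ψ(0).
With ψ ∝ e^{−κ|x|} this yields −2κ = −2mα/ℏ², so κ = mα/ℏ² = 12.41.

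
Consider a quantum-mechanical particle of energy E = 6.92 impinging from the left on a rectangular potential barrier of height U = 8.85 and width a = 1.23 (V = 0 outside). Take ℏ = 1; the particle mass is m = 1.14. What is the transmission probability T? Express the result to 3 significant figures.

Since E < U the interior solution is evanescent with decay constant κ = √(2m(U − E))/ℏ = 2.098.
κa = 2.580, sinh(κa) = 6.562.
The exact tunnelling result is T⁻¹ = 1 + U² sinh²(κa) / [4E(U − E)] = 64.13, so T = 0.0156.

T = 0.0156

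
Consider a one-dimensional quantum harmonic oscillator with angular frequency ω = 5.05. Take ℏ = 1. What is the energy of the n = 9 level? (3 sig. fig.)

E = 48.0

Using E_n = (n + ½)ℏω: E_9 = 9.5 × 5.05 = 47.98.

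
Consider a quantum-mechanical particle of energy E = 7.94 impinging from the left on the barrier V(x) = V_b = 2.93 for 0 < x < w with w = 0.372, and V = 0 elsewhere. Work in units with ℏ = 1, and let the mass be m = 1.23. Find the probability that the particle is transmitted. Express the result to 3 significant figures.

T = 0.952

E > V_b: inside the barrier k₂ = √(2m(E − V_b))/ℏ = 3.511, k₂w = 1.306.
T = [1 + V_b² sin²(k₂w) / (4E(E − V_b))]⁻¹ = 1/1.050 = 0.952.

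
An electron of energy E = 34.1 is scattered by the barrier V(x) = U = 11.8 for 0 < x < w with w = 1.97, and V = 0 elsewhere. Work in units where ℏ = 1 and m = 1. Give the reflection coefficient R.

E > U: inside the barrier k₂ = √(2m(E − U))/ℏ = 6.678, k₂w = 13.16.
Matching at both interfaces gives T⁻¹ = 1 + U² sin²(k₂w) / [4E(E − U)] = 1.014, hence T = 0.986.
R = 1 − T = 0.0140.

R = 0.0140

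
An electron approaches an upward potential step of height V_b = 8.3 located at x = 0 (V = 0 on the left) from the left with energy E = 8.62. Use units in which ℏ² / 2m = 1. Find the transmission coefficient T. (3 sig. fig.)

On each side the TISE gives plane waves with k = √(2m(E − V))/ℏ: k₁ = √(2·½·8.62) = 2.936, k₂ = √(2·½·0.32) = 0.5657.
Matching ψ and ψ′ at x = 0 gives r = (k₁ − k₂)/(k₁ + k₂), so R = r² = 0.4582 and T = 1 − R = 0.5418.

T = 0.542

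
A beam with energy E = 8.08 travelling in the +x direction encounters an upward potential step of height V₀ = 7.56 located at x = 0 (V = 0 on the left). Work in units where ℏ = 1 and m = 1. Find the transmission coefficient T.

On each side the TISE gives plane waves with k = √(2m(E − V))/ℏ: k₁ = √(2·1·8.08) = 4.020, k₂ = √(2·1·0.52) = 1.020.
Matching ψ and ψ′ at x = 0 gives r = (k₁ − k₂)/(k₁ + k₂), so R = r² = 0.3544 and T = 1 − R = 0.6456.

T = 0.646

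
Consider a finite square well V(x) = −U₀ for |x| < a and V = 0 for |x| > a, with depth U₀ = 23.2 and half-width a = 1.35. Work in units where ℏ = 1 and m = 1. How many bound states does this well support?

Define the well-strength parameter z₀ = (a/ℏ)√(2mU₀) = 1.35 × √(2·1·23.2) = 9.196.
The even/odd transcendental equations gain one root per π/2 in z₀, giving N = 1 + ⌊2z₀/π⌋ = 1 + ⌊5.854⌋ = 6.

N = 6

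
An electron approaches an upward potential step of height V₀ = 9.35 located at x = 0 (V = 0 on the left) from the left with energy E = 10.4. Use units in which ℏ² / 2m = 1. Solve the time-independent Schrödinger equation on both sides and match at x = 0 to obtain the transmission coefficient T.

On each side the TISE gives plane waves with k = √(2m(E − V))/ℏ: k₁ = √(2·½·10.4) = 3.225, k₂ = √(2·½·1.05) = 1.025.
Matching ψ and ψ′ at x = 0 gives r = (k₁ − k₂)/(k₁ + k₂), so R = r² = 0.2681 and T = 1 − R = 0.7319.

T = 0.732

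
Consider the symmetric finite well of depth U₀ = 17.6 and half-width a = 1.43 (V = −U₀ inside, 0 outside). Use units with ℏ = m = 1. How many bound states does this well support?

The dimensionless depth is z₀ = a√(2mU₀)/ℏ = 1.43 × √(35.20) = 8.484.
The even/odd transcendental equations gain one root per π/2 in z₀, giving N = 1 + ⌊2z₀/π⌋ = 1 + ⌊5.401⌋ = 6.

N = 6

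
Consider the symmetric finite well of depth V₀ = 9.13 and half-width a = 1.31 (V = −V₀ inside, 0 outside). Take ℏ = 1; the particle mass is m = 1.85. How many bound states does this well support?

Define the well-strength parameter z₀ = (a/ℏ)√(2mV₀) = 1.31 × √(2·1.85·9.13) = 7.614.
The even/odd transcendental equations gain one root per π/2 in z₀, giving N = 1 + ⌊2z₀/π⌋ = 1 + ⌊4.847⌋ = 5.

N = 5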